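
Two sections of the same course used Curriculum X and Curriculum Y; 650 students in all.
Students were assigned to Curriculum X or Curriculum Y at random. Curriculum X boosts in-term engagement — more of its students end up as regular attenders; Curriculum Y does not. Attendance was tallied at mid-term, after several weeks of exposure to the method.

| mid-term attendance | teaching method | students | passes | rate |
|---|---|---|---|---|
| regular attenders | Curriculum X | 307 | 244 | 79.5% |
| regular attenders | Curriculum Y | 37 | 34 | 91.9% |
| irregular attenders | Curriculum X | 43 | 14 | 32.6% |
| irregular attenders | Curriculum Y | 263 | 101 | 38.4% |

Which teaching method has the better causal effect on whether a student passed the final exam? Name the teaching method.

Mid-term attendance is downstream of the teaching method. One should not condition on a consequence of treatment, so the overall rates are the right comparison.
Pooled: Curriculum X 73.7% vs Curriculum Y 45.0%; Curriculum X is higher overall.

Curriculum X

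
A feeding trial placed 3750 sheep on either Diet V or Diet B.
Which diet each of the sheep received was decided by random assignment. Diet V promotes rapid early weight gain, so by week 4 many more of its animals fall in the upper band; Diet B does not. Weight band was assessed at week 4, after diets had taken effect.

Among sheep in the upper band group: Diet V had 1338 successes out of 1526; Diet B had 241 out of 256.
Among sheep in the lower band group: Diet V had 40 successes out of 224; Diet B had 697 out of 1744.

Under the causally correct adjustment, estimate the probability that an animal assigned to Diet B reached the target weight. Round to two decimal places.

The stratified and pooled comparisons disagree (Diet B wins within each week-4 weight band; Diet V wins overall), so the answer turns on the causal role of week-4 weight band.
Stratifying would compare diets among sheep the diets themselves sorted into week-4 weight band groups — a form of selection on an intermediate. The unconditioned pooled rates give the total causal effect.
So P(outcome | do(Diet B)) is just the pooled rate for Diet B: 938/2000 = 0.469.

0.47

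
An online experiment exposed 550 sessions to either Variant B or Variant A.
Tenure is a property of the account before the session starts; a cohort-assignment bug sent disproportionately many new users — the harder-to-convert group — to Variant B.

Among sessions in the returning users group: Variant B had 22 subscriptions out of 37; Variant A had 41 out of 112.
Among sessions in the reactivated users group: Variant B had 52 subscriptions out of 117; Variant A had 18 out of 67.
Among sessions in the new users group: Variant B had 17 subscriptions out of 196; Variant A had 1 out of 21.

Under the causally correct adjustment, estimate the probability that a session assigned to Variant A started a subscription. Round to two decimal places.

Variant B is higher inside every user tenure stratum but Variant A is higher in aggregate. Whether to stratify depends on how user tenure relates to the variant.
The imbalance in user tenure arose from how sessions were allocated, not from anything the variant did; and user tenure independently affects the outcome. The pooled gap is confounded — condition on user tenure.
Standardising Variant A to the population user tenure mix: 0.271·41/112 + 0.335·18/67 + 0.395·1/21 = 0.208.

0.21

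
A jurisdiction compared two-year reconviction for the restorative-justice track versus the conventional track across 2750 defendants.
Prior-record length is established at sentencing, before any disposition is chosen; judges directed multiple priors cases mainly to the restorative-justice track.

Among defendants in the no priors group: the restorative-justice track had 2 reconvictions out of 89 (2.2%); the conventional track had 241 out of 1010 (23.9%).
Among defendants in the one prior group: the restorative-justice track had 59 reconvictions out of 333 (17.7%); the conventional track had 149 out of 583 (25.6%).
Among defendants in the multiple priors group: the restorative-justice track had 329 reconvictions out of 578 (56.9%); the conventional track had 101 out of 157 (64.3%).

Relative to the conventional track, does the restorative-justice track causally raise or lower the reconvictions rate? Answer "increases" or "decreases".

decreases

The imbalance in prior-record length arose from how defendants were allocated, not from anything the disposition did; and prior-record length independently affects the outcome. The pooled gap is confounded — condition on prior-record length.
Within each level — no priors: 2.2% vs 23.9%; one prior: 17.7% vs 25.6%; multiple priors: 56.9% vs 64.3% — the restorative-justice track is lower every time.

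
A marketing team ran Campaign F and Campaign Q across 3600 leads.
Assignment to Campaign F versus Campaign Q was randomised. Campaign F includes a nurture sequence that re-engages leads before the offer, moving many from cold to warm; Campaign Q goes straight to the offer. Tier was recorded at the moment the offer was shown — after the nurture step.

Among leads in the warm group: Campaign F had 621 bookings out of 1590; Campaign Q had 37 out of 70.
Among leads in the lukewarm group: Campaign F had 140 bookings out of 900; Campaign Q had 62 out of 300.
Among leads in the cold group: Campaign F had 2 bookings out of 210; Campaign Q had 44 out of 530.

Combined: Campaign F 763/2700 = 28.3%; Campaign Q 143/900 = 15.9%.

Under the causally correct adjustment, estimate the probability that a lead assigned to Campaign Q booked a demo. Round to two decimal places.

0.16

Because the campaign influences engagement tier, engagement tier is a post-treatment mediator, not a confounder. Stratifying on it would bias the estimate; the causal effect is the crude pooled difference.
So P(outcome | do(Campaign Q)) is just the pooled rate for Campaign Q: 143/900 = 0.159.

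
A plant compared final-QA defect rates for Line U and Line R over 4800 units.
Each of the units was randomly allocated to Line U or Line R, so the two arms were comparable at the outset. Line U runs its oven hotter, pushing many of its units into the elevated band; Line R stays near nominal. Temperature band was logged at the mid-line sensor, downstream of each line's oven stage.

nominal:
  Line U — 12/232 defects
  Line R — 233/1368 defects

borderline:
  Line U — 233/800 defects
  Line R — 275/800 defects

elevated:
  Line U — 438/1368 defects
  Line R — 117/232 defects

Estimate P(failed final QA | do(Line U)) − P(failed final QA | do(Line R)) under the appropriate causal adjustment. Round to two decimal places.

+0.02

The in-process temperature band-specific comparison favours Line U throughout, but the pooled figures favour Line R. The question is whether to condition on in-process temperature band.
In-process temperature band lies on the pathway line → in-process temperature band → outcome, so adjusting for it blocks the indirect effect. For the total causal effect of line, use the unadjusted pooled rates.
The causal difference is the pooled difference: 0.285 − 0.260 = +0.024.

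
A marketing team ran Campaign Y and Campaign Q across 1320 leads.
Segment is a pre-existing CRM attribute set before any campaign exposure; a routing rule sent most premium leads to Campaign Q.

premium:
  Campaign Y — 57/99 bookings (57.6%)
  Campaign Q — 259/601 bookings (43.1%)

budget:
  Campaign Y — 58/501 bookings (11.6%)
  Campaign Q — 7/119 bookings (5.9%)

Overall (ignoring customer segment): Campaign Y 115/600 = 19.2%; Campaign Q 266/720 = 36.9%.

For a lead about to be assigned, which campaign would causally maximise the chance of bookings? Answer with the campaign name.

Campaign Y

Campaign Y is higher inside every customer segment stratum but Campaign Q is higher in aggregate. Whether to stratify depends on how customer segment relates to the campaign.
Customer segment is set before the campaign has any effect — it is not caused by the campaign — and it independently drives the outcome. That makes it a confounder, so the causal comparison is within customer segment levels.
Within each level — premium: 57.6% vs 43.1%; budget: 11.6% vs 5.9% — Campaign Y is higher every time.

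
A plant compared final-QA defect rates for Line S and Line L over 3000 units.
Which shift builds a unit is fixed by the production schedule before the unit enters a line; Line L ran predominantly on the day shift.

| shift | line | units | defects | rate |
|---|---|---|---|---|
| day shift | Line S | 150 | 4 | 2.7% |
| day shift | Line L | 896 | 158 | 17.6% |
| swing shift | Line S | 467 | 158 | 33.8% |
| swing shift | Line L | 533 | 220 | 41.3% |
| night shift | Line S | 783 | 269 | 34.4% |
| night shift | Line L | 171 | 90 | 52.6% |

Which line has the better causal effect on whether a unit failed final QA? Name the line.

Line S

The stratified and pooled comparisons disagree (Line S wins within each shift; Line L wins overall), so the answer turns on the causal role of shift.
The imbalance in shift arose from how units were allocated, not from anything the line did; and shift independently affects the outcome. The pooled gap is confounded — condition on shift.
Within each level — day shift: 2.7% vs 17.6%; swing shift: 33.8% vs 41.3%; night shift: 34.4% vs 52.6% — Line S is lower every time.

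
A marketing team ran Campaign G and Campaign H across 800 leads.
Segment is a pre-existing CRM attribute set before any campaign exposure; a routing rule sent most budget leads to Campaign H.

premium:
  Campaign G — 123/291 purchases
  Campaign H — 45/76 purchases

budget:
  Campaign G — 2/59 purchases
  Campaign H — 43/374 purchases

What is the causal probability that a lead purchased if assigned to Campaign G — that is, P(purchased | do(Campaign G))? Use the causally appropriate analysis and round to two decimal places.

0.21

Customer segment differs across campaigns for reasons unrelated to any effect of the campaign itself, and it separately predicts the outcome — a classic confounder. We must compare within customer segment levels.
Standardising Campaign G to the population customer segment mix: 0.459·123/291 + 0.541·2/59 = 0.212.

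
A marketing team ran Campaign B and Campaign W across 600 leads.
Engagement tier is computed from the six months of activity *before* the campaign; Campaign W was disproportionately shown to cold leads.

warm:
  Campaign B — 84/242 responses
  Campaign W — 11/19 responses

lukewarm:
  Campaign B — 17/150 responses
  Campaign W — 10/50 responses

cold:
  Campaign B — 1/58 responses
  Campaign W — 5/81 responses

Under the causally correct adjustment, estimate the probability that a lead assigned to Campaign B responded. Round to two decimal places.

0.19

Since engagement tier is a pre-existing factor (not a product of the campaign) and it affects the outcome on its own, it is a confounder. The stratified rates, not the pooled rate, identify the causal effect.
Standardising Campaign B to the population engagement tier mix: 0.435·84/242 + 0.333·17/150 + 0.232·1/58 = 0.193.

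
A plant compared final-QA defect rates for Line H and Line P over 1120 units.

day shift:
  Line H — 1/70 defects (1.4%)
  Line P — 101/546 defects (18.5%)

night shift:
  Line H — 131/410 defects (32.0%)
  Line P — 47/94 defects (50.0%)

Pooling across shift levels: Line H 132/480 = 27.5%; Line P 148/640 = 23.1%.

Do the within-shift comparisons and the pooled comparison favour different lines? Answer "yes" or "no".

Within each shift level (day shift 1.4% vs 18.5%; night shift 32.0% vs 50.0%), Line H has the lower rate every time. Pooled: 27.5% vs 23.1% — Line P has the lower rate overall. The two comparisons disagree.

yes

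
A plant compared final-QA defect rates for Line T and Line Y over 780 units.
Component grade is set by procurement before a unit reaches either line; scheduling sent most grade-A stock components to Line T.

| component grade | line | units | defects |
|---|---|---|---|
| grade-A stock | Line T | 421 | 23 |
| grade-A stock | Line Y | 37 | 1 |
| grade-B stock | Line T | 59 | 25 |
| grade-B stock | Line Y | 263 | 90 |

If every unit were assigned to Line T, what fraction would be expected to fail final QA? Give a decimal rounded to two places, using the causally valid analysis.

0.21

The imbalance in component grade arose from how units were allocated, not from anything the line did; and component grade independently affects the outcome. The pooled gap is confounded — condition on component grade.
Standardising Line T to the population component grade mix: 0.587·23/421 + 0.413·25/59 = 0.207.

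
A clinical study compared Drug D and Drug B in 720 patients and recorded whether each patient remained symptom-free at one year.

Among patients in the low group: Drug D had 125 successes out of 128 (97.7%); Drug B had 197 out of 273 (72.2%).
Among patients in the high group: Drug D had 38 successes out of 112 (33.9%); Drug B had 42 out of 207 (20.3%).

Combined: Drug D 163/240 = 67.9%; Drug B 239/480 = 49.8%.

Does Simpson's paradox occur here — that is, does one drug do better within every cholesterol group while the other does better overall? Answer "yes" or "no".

no

Within each cholesterol level (low 97.7% vs 72.2%; high 33.9% vs 20.3%), Drug D has the higher rate every time. Pooled: 67.9% vs 49.8% — Drug D has the higher rate overall. They agree.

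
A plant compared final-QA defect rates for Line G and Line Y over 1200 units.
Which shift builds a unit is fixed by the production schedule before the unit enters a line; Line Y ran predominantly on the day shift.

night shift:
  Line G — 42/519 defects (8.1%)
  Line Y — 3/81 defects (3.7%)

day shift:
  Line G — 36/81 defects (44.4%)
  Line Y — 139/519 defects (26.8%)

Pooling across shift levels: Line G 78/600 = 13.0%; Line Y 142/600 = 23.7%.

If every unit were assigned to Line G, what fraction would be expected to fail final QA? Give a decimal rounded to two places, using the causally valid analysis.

0.26

The shift-specific comparison favours Line Y throughout, but the pooled figures favour Line G. The question is whether to condition on shift.
The imbalance in shift arose from how units were allocated, not from anything the line did; and shift independently affects the outcome. The pooled gap is confounded — condition on shift.
Standardising Line G to the population shift mix: 0.500·42/519 + 0.500·36/81 = 0.263.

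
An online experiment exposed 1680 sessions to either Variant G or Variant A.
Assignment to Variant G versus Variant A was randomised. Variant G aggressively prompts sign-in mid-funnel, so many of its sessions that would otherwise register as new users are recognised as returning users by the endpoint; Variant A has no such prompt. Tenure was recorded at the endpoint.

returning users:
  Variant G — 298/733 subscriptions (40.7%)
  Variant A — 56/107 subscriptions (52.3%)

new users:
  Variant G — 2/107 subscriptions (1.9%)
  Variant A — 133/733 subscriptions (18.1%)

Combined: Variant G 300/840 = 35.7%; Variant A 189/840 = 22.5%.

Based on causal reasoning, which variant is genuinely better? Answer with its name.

The user tenure-specific comparison favours Variant A throughout, but the pooled figures favour Variant G. The question is whether to condition on user tenure.
Because the variant influences user tenure, user tenure is a post-treatment mediator, not a confounder. Stratifying on it would bias the estimate; the causal effect is the crude pooled difference.
Pooled: Variant G 35.7% vs Variant A 22.5%; Variant G is higher overall.

Variant G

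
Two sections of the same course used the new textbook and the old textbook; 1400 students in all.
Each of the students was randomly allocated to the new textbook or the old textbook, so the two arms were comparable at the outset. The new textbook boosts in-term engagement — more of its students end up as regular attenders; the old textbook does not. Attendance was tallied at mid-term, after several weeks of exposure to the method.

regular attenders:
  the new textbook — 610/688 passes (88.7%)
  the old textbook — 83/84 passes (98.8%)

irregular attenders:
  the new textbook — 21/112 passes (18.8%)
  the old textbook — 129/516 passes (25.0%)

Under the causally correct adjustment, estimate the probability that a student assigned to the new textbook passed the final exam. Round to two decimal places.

the old textbook is higher inside every mid-term attendance stratum but the new textbook is higher in aggregate. Whether to stratify depends on how mid-term attendance relates to the teaching method.
Because the teaching method influences mid-term attendance, mid-term attendance is a post-treatment mediator, not a confounder. Stratifying on it would bias the estimate; the causal effect is the crude pooled difference.
So P(outcome | do(the new textbook)) is just the pooled rate for the new textbook: 631/800 = 0.789.

0.79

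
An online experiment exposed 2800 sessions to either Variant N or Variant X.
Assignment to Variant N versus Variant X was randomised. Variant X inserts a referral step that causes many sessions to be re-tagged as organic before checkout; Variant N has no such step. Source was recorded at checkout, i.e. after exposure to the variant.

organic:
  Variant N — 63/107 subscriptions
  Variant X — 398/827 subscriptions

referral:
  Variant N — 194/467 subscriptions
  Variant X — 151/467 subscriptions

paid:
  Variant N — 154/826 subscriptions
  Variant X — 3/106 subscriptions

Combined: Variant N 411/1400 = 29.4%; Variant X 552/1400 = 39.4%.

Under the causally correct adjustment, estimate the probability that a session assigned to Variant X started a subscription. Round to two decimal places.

Because the variant influences traffic source, traffic source is a post-treatment mediator, not a confounder. Stratifying on it would bias the estimate; the causal effect is the crude pooled difference.
So P(outcome | do(Variant X)) is just the pooled rate for Variant X: 552/1400 = 0.394.

0.39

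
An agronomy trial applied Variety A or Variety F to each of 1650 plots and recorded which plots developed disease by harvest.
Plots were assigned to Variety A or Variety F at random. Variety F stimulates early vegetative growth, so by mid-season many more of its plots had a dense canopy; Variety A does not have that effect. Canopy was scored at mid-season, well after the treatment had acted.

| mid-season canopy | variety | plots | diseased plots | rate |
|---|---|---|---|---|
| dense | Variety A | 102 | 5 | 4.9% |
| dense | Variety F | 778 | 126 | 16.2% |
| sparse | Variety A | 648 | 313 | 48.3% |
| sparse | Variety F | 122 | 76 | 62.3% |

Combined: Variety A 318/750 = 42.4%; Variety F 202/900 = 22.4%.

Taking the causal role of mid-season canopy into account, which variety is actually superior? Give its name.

Variety F

Mid-season canopy here is a post-treatment variable shaped by the variety; conditioning on it would introduce bias rather than remove it. The overall comparison is the causal one.
Pooled: Variety A 42.4% vs Variety F 22.4%; Variety F is lower overall.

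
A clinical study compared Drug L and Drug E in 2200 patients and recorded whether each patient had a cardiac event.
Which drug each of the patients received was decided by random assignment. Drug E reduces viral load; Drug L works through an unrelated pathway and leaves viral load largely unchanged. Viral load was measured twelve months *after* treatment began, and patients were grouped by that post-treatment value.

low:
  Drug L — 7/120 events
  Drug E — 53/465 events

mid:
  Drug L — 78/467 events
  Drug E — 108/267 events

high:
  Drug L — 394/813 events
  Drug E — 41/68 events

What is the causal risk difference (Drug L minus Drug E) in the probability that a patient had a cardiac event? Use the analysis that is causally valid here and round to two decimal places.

+0.09

Stratifying would compare drugs among patients the drugs themselves sorted into viral load groups — a form of selection on an intermediate. The unconditioned pooled rates give the total causal effect.
The causal difference is the pooled difference: 0.342 − 0.253 = +0.090.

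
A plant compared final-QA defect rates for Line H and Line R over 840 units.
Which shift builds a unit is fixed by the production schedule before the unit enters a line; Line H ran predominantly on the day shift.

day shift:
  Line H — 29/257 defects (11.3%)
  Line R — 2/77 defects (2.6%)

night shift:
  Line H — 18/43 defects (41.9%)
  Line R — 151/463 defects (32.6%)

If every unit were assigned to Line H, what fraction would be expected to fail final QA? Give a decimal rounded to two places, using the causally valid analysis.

The shift-specific comparison favours Line R throughout, but the pooled figures favour Line H. The question is whether to condition on shift.
The imbalance in shift arose from how units were allocated, not from anything the line did; and shift independently affects the outcome. The pooled gap is confounded — condition on shift.
Standardising Line H to the population shift mix: 0.398·29/257 + 0.602·18/43 = 0.297.

0.30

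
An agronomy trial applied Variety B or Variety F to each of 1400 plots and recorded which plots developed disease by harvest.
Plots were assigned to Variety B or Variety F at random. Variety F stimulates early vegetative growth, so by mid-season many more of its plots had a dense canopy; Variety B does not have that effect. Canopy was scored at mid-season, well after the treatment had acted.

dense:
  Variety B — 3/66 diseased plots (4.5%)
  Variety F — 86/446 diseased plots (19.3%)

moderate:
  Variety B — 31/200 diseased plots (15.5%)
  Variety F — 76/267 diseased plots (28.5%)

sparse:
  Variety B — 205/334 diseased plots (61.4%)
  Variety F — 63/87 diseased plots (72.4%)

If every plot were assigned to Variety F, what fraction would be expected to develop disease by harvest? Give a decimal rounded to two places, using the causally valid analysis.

Within every mid-season canopy level Variety B has the lower rate, yet pooled Variety F does — Simpson's reversal.
The distribution of mid-season canopy is itself part of what the variety does — it is an intermediate outcome. Holding it fixed would remove that part of the effect; the total effect is the pooled difference.
So P(outcome | do(Variety F)) is just the pooled rate for Variety F: 225/800 = 0.281.

0.28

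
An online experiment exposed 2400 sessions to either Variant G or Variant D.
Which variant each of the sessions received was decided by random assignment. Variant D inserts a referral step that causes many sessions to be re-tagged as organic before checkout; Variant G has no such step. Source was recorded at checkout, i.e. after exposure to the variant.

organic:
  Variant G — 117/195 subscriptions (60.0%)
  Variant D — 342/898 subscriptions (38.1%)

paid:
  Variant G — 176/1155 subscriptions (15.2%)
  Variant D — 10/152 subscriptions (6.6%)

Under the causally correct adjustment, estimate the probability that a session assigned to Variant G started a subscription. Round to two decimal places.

The traffic source-specific comparison favours Variant G throughout, but the pooled figures favour Variant D. The question is whether to condition on traffic source.
The distribution of traffic source is itself part of what the variant does — it is an intermediate outcome. Holding it fixed would remove that part of the effect; the total effect is the pooled difference.
So P(outcome | do(Variant G)) is just the pooled rate for Variant G: 293/1350 = 0.217.

0.22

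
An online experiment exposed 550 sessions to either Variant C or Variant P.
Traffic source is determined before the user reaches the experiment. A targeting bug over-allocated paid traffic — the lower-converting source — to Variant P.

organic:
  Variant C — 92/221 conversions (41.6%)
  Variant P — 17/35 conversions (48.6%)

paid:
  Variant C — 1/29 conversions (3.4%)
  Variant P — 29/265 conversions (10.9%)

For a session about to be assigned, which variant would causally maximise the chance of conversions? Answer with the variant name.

Variant P

Here traffic source is a common cause — it drives both which variant a case falls under and the outcome. The crude comparison mixes populations; the stratum-specific rates are the causally relevant ones.
Within each level — organic: 41.6% vs 48.6%; paid: 3.4% vs 10.9% — Variant P is higher every time.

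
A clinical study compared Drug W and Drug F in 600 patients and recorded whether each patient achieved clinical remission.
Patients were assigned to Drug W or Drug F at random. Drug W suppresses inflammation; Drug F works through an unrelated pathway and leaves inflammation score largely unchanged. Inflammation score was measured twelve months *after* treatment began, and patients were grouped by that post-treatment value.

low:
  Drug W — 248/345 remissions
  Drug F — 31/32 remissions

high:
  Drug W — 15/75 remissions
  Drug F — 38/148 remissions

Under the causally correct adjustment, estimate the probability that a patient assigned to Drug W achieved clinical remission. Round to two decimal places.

0.63

Drug F is higher inside every inflammation score stratum but Drug W is higher in aggregate. Whether to stratify depends on how inflammation score relates to the drug.
The distribution of inflammation score is itself part of what the drug does — it is an intermediate outcome. Holding it fixed would remove that part of the effect; the total effect is the pooled difference.
So P(outcome | do(Drug W)) is just the pooled rate for Drug W: 263/420 = 0.626.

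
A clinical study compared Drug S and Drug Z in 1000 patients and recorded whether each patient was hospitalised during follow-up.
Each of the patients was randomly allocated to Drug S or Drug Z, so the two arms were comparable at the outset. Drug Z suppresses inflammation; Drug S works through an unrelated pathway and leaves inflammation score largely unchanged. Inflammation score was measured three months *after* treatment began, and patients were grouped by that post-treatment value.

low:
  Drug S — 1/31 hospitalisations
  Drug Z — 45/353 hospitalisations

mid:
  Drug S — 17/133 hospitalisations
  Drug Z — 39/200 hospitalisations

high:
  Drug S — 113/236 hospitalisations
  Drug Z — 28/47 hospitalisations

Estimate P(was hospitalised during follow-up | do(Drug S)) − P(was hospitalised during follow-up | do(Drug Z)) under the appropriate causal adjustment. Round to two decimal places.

Inflammation score is downstream of the drug. One should not condition on a consequence of treatment, so the overall rates are the right comparison.
The causal difference is the pooled difference: 0.328 − 0.187 = +0.141.

+0.14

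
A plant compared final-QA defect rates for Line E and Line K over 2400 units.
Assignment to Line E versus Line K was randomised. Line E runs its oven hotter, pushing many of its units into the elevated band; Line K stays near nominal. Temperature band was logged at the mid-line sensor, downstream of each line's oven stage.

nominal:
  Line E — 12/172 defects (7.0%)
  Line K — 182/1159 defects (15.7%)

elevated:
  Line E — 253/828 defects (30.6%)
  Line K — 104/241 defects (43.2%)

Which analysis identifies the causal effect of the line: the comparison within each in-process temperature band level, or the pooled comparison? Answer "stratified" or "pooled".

In-process temperature band is downstream of the line. One should not condition on a consequence of treatment, so the overall rates are the right comparison.
Pooled: Line E 26.5% vs Line K 20.4%; Line K is lower overall.

pooled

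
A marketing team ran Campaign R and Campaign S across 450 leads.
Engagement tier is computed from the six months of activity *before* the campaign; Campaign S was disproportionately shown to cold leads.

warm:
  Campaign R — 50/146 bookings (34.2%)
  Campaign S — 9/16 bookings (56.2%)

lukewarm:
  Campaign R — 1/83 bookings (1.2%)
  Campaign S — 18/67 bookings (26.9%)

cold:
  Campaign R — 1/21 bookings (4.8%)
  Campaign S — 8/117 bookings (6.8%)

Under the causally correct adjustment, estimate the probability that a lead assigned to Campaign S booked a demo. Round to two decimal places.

0.31

Engagement tier differs across campaigns for reasons unrelated to any effect of the campaign itself, and it separately predicts the outcome — a classic confounder. We must compare within engagement tier levels.
Standardising Campaign S to the population engagement tier mix: 0.360·9/16 + 0.333·18/67 + 0.307·8/117 = 0.313.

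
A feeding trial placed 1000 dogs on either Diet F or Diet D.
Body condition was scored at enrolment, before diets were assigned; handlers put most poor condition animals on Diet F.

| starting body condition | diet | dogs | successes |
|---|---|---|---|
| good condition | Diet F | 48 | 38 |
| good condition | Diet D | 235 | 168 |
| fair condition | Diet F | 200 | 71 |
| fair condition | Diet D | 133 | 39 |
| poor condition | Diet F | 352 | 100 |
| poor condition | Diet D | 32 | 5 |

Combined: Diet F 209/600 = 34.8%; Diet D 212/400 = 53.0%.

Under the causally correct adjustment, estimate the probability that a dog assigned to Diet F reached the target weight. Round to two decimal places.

0.45

Starting body condition satisfies the back-door criterion: it is not a descendant of the diet, and it blocks the spurious path from diet to outcome. Adjusting for it (i.e., using the within-starting body condition rates) gives the causal effect.
Standardising Diet F to the population starting body condition mix: 0.283·38/48 + 0.333·71/200 + 0.384·100/352 = 0.451.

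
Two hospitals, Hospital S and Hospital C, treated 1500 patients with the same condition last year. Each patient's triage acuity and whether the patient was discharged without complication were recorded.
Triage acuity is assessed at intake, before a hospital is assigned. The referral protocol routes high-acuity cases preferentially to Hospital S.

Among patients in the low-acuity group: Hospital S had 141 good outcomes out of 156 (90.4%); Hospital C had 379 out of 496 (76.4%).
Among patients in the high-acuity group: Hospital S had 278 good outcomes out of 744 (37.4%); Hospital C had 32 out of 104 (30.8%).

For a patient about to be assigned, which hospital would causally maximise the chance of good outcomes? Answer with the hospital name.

Hospital S

The stratified and pooled comparisons disagree (Hospital S wins within each triage acuity; Hospital C wins overall), so the answer turns on the causal role of triage acuity.
Nothing the hospital does changes triage acuity; the imbalance is an allocation artefact. With triage acuity also predicting the outcome, the pooled figure is confounded, and the within-stratum comparison is the causal one.
Within each level — low-acuity: 90.4% vs 76.4%; high-acuity: 37.4% vs 30.8% — Hospital S is higher every time.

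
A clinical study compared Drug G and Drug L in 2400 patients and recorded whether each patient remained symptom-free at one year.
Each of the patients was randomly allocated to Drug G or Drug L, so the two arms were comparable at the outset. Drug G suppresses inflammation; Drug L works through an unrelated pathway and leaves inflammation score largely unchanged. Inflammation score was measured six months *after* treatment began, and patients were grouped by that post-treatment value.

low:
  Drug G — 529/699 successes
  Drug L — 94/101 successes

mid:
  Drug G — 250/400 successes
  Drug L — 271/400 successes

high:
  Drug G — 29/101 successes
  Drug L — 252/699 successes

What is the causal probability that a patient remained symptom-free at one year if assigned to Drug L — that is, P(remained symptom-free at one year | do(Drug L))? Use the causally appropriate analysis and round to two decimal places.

The stratified and pooled comparisons disagree (Drug L wins within each inflammation score; Drug G wins overall), so the answer turns on the causal role of inflammation score.
Inflammation score is recorded after the drug and is itself shifted by it — it sits on the causal path from drug to outcome. Conditioning on a mediator would strip out part of the effect we want; the pooled comparison gives the total causal effect.
So P(outcome | do(Drug L)) is just the pooled rate for Drug L: 617/1200 = 0.514.

0.51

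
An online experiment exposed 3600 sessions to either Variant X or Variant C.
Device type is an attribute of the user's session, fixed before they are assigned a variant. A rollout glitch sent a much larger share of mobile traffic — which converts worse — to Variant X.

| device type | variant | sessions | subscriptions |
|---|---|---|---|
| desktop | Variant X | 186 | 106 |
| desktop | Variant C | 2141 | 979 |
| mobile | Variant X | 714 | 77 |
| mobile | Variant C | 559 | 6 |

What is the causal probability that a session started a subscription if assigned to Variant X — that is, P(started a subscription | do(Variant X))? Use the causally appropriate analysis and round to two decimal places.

0.41

Device type differs across variants for reasons unrelated to any effect of the variant itself, and it separately predicts the outcome — a classic confounder. We must compare within device type levels.
Standardising Variant X to the population device type mix: 0.646·106/186 + 0.354·77/714 = 0.407.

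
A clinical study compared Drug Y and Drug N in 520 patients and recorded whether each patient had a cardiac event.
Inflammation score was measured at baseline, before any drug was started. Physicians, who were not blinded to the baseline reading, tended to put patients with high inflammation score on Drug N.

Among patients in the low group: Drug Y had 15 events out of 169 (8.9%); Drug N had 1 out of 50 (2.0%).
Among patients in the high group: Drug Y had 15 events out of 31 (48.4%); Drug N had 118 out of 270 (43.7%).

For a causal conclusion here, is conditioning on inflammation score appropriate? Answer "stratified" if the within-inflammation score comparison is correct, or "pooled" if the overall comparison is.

stratified

Within every inflammation score level Drug N has the lower rate, yet pooled Drug Y does — Simpson's reversal.
Since inflammation score is a pre-existing factor (not a product of the drug) and it affects the outcome on its own, it is a confounder. The stratified rates, not the pooled rate, identify the causal effect.
Within each level — low: 8.9% vs 2.0%; high: 48.4% vs 43.7% — Drug N is lower every time.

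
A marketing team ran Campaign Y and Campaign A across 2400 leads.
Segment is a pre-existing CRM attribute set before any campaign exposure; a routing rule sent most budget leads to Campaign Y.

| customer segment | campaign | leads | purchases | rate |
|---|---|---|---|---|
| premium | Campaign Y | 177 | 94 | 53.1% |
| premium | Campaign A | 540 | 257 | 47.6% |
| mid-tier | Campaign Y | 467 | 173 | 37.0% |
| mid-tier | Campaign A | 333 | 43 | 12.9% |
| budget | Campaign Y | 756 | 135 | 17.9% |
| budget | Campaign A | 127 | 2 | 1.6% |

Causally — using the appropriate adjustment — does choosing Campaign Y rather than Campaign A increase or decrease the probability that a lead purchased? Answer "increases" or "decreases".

increases

Campaign Y is higher inside every customer segment stratum but Campaign A is higher in aggregate. Whether to stratify depends on how customer segment relates to the campaign.
The imbalance in customer segment arose from how leads were allocated, not from anything the campaign did; and customer segment independently affects the outcome. The pooled gap is confounded — condition on customer segment.
Within each level — premium: 53.1% vs 47.6%; mid-tier: 37.0% vs 12.9%; budget: 17.9% vs 1.6% — Campaign Y is higher every time.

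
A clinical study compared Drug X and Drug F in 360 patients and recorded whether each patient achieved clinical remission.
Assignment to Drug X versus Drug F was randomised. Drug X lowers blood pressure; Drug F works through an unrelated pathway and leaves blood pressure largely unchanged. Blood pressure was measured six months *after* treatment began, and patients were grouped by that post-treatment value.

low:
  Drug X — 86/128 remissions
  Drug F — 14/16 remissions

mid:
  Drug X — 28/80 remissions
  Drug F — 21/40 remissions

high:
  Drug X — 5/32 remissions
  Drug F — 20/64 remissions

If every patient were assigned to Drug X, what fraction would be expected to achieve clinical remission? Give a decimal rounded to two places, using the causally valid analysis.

The stratified and pooled comparisons disagree (Drug F wins within each blood pressure; Drug X wins overall), so the answer turns on the causal role of blood pressure.
The distribution of blood pressure is itself part of what the drug does — it is an intermediate outcome. Holding it fixed would remove that part of the effect; the total effect is the pooled difference.
So P(outcome | do(Drug X)) is just the pooled rate for Drug X: 119/240 = 0.496.

0.50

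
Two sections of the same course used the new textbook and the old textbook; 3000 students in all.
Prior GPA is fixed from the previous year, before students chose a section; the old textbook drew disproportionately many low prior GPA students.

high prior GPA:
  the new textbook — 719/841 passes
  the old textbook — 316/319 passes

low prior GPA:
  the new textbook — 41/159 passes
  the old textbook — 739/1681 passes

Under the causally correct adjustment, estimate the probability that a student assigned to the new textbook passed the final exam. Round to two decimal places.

0.49

Since prior GPA band is a pre-existing factor (not a product of the teaching method) and it affects the outcome on its own, it is a confounder. The stratified rates, not the pooled rate, identify the causal effect.
Standardising the new textbook to the population prior GPA band mix: 0.387·719/841 + 0.613·41/159 = 0.489.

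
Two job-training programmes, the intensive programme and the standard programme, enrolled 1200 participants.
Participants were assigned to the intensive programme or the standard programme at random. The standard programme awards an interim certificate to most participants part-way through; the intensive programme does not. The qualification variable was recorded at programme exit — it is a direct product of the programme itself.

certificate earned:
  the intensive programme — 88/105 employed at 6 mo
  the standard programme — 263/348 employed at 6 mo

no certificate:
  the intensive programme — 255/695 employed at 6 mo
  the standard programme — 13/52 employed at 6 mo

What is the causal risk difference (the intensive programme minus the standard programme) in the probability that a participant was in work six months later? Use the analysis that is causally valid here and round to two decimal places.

Stratifying would compare programmes among participants the programmes themselves sorted into qualification attained during the programme groups — a form of selection on an intermediate. The unconditioned pooled rates give the total causal effect.
The causal difference is the pooled difference: 0.429 − 0.690 = -0.261.

-0.26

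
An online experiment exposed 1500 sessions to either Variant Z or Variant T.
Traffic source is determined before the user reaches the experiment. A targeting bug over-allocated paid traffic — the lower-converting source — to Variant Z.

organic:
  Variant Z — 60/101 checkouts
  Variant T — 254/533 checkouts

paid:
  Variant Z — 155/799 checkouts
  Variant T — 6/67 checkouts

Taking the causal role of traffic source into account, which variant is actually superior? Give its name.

Variant Z is higher inside every traffic source stratum but Variant T is higher in aggregate. Whether to stratify depends on how traffic source relates to the variant.
Traffic source differs across variants for reasons unrelated to any effect of the variant itself, and it separately predicts the outcome — a classic confounder. We must compare within traffic source levels.
Within each level — organic: 59.4% vs 47.7%; paid: 19.4% vs 9.0% — Variant Z is higher every time.

Variant Z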